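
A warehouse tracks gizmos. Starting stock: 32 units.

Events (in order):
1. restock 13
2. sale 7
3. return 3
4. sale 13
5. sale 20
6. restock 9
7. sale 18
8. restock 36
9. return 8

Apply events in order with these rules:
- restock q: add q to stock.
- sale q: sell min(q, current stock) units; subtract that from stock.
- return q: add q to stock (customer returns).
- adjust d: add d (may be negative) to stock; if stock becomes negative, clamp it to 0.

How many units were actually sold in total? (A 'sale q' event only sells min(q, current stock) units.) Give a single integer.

Answer: 57

Derivation:
Processing events:
Start: stock = 32
  Event 1 (restock 13): 32 + 13 = 45
  Event 2 (sale 7): sell min(7,45)=7. stock: 45 - 7 = 38. total_sold = 7
  Event 3 (return 3): 38 + 3 = 41
  Event 4 (sale 13): sell min(13,41)=13. stock: 41 - 13 = 28. total_sold = 20
  Event 5 (sale 20): sell min(20,28)=20. stock: 28 - 20 = 8. total_sold = 40
  Event 6 (restock 9): 8 + 9 = 17
  Event 7 (sale 18): sell min(18,17)=17. stock: 17 - 17 = 0. total_sold = 57
  Event 8 (restock 36): 0 + 36 = 36
  Event 9 (return 8): 36 + 8 = 44
Final: stock = 44, total_sold = 57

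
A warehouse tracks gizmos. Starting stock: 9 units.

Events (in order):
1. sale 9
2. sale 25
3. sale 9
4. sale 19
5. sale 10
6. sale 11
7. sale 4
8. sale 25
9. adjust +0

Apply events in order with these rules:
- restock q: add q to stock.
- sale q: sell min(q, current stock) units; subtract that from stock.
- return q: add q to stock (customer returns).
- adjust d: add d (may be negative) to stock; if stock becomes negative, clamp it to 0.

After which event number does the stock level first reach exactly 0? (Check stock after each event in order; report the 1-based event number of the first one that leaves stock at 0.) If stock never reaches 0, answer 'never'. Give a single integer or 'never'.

Processing events:
Start: stock = 9
  Event 1 (sale 9): sell min(9,9)=9. stock: 9 - 9 = 0. total_sold = 9
  Event 2 (sale 25): sell min(25,0)=0. stock: 0 - 0 = 0. total_sold = 9
  Event 3 (sale 9): sell min(9,0)=0. stock: 0 - 0 = 0. total_sold = 9
  Event 4 (sale 19): sell min(19,0)=0. stock: 0 - 0 = 0. total_sold = 9
  Event 5 (sale 10): sell min(10,0)=0. stock: 0 - 0 = 0. total_sold = 9
  Event 6 (sale 11): sell min(11,0)=0. stock: 0 - 0 = 0. total_sold = 9
  Event 7 (sale 4): sell min(4,0)=0. stock: 0 - 0 = 0. total_sold = 9
  Event 8 (sale 25): sell min(25,0)=0. stock: 0 - 0 = 0. total_sold = 9
  Event 9 (adjust +0): 0 + 0 = 0
Final: stock = 0, total_sold = 9

First zero at event 1.

Answer: 1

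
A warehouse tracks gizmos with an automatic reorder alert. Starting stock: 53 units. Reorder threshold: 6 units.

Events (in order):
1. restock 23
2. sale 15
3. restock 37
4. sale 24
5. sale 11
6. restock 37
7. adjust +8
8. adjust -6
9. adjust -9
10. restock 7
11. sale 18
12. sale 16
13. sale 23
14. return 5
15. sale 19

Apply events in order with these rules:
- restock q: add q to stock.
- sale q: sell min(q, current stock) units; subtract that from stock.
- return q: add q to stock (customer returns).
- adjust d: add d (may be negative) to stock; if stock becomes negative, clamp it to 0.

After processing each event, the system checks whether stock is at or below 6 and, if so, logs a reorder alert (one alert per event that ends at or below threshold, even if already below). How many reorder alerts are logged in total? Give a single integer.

Processing events:
Start: stock = 53
  Event 1 (restock 23): 53 + 23 = 76
  Event 2 (sale 15): sell min(15,76)=15. stock: 76 - 15 = 61. total_sold = 15
  Event 3 (restock 37): 61 + 37 = 98
  Event 4 (sale 24): sell min(24,98)=24. stock: 98 - 24 = 74. total_sold = 39
  Event 5 (sale 11): sell min(11,74)=11. stock: 74 - 11 = 63. total_sold = 50
  Event 6 (restock 37): 63 + 37 = 100
  Event 7 (adjust +8): 100 + 8 = 108
  Event 8 (adjust -6): 108 + -6 = 102
  Event 9 (adjust -9): 102 + -9 = 93
  Event 10 (restock 7): 93 + 7 = 100
  Event 11 (sale 18): sell min(18,100)=18. stock: 100 - 18 = 82. total_sold = 68
  Event 12 (sale 16): sell min(16,82)=16. stock: 82 - 16 = 66. total_sold = 84
  Event 13 (sale 23): sell min(23,66)=23. stock: 66 - 23 = 43. total_sold = 107
  Event 14 (return 5): 43 + 5 = 48
  Event 15 (sale 19): sell min(19,48)=19. stock: 48 - 19 = 29. total_sold = 126
Final: stock = 29, total_sold = 126

Checking against threshold 6:
  After event 1: stock=76 > 6
  After event 2: stock=61 > 6
  After event 3: stock=98 > 6
  After event 4: stock=74 > 6
  After event 5: stock=63 > 6
  After event 6: stock=100 > 6
  After event 7: stock=108 > 6
  After event 8: stock=102 > 6
  After event 9: stock=93 > 6
  After event 10: stock=100 > 6
  After event 11: stock=82 > 6
  After event 12: stock=66 > 6
  After event 13: stock=43 > 6
  After event 14: stock=48 > 6
  After event 15: stock=29 > 6
Alert events: []. Count = 0

Answer: 0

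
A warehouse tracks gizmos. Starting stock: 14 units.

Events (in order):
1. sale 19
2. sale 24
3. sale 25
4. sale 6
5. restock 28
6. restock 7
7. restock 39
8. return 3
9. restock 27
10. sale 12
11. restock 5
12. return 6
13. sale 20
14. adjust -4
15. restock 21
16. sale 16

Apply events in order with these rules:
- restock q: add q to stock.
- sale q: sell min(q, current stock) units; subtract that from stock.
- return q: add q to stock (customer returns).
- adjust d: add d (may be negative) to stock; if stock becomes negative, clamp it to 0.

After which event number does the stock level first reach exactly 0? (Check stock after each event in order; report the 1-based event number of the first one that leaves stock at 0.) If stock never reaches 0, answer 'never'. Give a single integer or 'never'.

Processing events:
Start: stock = 14
  Event 1 (sale 19): sell min(19,14)=14. stock: 14 - 14 = 0. total_sold = 14
  Event 2 (sale 24): sell min(24,0)=0. stock: 0 - 0 = 0. total_sold = 14
  Event 3 (sale 25): sell min(25,0)=0. stock: 0 - 0 = 0. total_sold = 14
  Event 4 (sale 6): sell min(6,0)=0. stock: 0 - 0 = 0. total_sold = 14
  Event 5 (restock 28): 0 + 28 = 28
  Event 6 (restock 7): 28 + 7 = 35
  Event 7 (restock 39): 35 + 39 = 74
  Event 8 (return 3): 74 + 3 = 77
  Event 9 (restock 27): 77 + 27 = 104
  Event 10 (sale 12): sell min(12,104)=12. stock: 104 - 12 = 92. total_sold = 26
  Event 11 (restock 5): 92 + 5 = 97
  Event 12 (return 6): 97 + 6 = 103
  Event 13 (sale 20): sell min(20,103)=20. stock: 103 - 20 = 83. total_sold = 46
  Event 14 (adjust -4): 83 + -4 = 79
  Event 15 (restock 21): 79 + 21 = 100
  Event 16 (sale 16): sell min(16,100)=16. stock: 100 - 16 = 84. total_sold = 62
Final: stock = 84, total_sold = 62

First zero at event 1.

Answer: 1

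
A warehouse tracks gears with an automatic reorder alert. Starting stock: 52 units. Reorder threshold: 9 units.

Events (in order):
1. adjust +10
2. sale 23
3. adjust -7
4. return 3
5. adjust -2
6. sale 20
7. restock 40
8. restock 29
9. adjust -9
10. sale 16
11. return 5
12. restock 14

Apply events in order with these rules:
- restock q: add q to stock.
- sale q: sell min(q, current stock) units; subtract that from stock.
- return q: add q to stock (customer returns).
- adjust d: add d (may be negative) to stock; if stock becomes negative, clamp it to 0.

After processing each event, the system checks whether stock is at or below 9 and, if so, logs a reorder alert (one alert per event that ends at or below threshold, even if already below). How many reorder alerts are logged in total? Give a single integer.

Processing events:
Start: stock = 52
  Event 1 (adjust +10): 52 + 10 = 62
  Event 2 (sale 23): sell min(23,62)=23. stock: 62 - 23 = 39. total_sold = 23
  Event 3 (adjust -7): 39 + -7 = 32
  Event 4 (return 3): 32 + 3 = 35
  Event 5 (adjust -2): 35 + -2 = 33
  Event 6 (sale 20): sell min(20,33)=20. stock: 33 - 20 = 13. total_sold = 43
  Event 7 (restock 40): 13 + 40 = 53
  Event 8 (restock 29): 53 + 29 = 82
  Event 9 (adjust -9): 82 + -9 = 73
  Event 10 (sale 16): sell min(16,73)=16. stock: 73 - 16 = 57. total_sold = 59
  Event 11 (return 5): 57 + 5 = 62
  Event 12 (restock 14): 62 + 14 = 76
Final: stock = 76, total_sold = 59

Checking against threshold 9:
  After event 1: stock=62 > 9
  After event 2: stock=39 > 9
  After event 3: stock=32 > 9
  After event 4: stock=35 > 9
  After event 5: stock=33 > 9
  After event 6: stock=13 > 9
  After event 7: stock=53 > 9
  After event 8: stock=82 > 9
  After event 9: stock=73 > 9
  After event 10: stock=57 > 9
  After event 11: stock=62 > 9
  After event 12: stock=76 > 9
Alert events: []. Count = 0

Answer: 0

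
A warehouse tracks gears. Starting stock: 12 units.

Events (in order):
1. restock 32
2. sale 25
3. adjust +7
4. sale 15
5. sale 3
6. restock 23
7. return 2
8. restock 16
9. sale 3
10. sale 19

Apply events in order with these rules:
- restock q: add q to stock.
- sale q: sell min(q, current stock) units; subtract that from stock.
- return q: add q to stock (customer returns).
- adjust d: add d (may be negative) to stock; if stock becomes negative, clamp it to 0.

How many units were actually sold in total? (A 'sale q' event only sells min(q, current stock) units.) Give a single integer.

Processing events:
Start: stock = 12
  Event 1 (restock 32): 12 + 32 = 44
  Event 2 (sale 25): sell min(25,44)=25. stock: 44 - 25 = 19. total_sold = 25
  Event 3 (adjust +7): 19 + 7 = 26
  Event 4 (sale 15): sell min(15,26)=15. stock: 26 - 15 = 11. total_sold = 40
  Event 5 (sale 3): sell min(3,11)=3. stock: 11 - 3 = 8. total_sold = 43
  Event 6 (restock 23): 8 + 23 = 31
  Event 7 (return 2): 31 + 2 = 33
  Event 8 (restock 16): 33 + 16 = 49
  Event 9 (sale 3): sell min(3,49)=3. stock: 49 - 3 = 46. total_sold = 46
  Event 10 (sale 19): sell min(19,46)=19. stock: 46 - 19 = 27. total_sold = 65
Final: stock = 27, total_sold = 65

Answer: 65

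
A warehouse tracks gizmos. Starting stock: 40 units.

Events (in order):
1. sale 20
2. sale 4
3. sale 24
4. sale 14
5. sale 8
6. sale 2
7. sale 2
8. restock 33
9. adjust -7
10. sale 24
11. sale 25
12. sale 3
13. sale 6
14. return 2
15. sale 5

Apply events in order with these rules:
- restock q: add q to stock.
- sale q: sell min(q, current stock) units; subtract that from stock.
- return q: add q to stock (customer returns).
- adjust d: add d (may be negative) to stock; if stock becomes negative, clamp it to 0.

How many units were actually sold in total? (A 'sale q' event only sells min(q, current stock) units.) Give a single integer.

Processing events:
Start: stock = 40
  Event 1 (sale 20): sell min(20,40)=20. stock: 40 - 20 = 20. total_sold = 20
  Event 2 (sale 4): sell min(4,20)=4. stock: 20 - 4 = 16. total_sold = 24
  Event 3 (sale 24): sell min(24,16)=16. stock: 16 - 16 = 0. total_sold = 40
  Event 4 (sale 14): sell min(14,0)=0. stock: 0 - 0 = 0. total_sold = 40
  Event 5 (sale 8): sell min(8,0)=0. stock: 0 - 0 = 0. total_sold = 40
  Event 6 (sale 2): sell min(2,0)=0. stock: 0 - 0 = 0. total_sold = 40
  Event 7 (sale 2): sell min(2,0)=0. stock: 0 - 0 = 0. total_sold = 40
  Event 8 (restock 33): 0 + 33 = 33
  Event 9 (adjust -7): 33 + -7 = 26
  Event 10 (sale 24): sell min(24,26)=24. stock: 26 - 24 = 2. total_sold = 64
  Event 11 (sale 25): sell min(25,2)=2. stock: 2 - 2 = 0. total_sold = 66
  Event 12 (sale 3): sell min(3,0)=0. stock: 0 - 0 = 0. total_sold = 66
  Event 13 (sale 6): sell min(6,0)=0. stock: 0 - 0 = 0. total_sold = 66
  Event 14 (return 2): 0 + 2 = 2
  Event 15 (sale 5): sell min(5,2)=2. stock: 2 - 2 = 0. total_sold = 68
Final: stock = 0, total_sold = 68

Answer: 68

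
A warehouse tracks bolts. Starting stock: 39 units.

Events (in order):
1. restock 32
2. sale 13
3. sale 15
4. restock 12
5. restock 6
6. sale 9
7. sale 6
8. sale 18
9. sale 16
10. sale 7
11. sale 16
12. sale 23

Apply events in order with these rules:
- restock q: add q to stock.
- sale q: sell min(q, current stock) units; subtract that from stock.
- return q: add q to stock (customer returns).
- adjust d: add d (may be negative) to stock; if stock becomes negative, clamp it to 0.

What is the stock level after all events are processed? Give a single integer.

Processing events:
Start: stock = 39
  Event 1 (restock 32): 39 + 32 = 71
  Event 2 (sale 13): sell min(13,71)=13. stock: 71 - 13 = 58. total_sold = 13
  Event 3 (sale 15): sell min(15,58)=15. stock: 58 - 15 = 43. total_sold = 28
  Event 4 (restock 12): 43 + 12 = 55
  Event 5 (restock 6): 55 + 6 = 61
  Event 6 (sale 9): sell min(9,61)=9. stock: 61 - 9 = 52. total_sold = 37
  Event 7 (sale 6): sell min(6,52)=6. stock: 52 - 6 = 46. total_sold = 43
  Event 8 (sale 18): sell min(18,46)=18. stock: 46 - 18 = 28. total_sold = 61
  Event 9 (sale 16): sell min(16,28)=16. stock: 28 - 16 = 12. total_sold = 77
  Event 10 (sale 7): sell min(7,12)=7. stock: 12 - 7 = 5. total_sold = 84
  Event 11 (sale 16): sell min(16,5)=5. stock: 5 - 5 = 0. total_sold = 89
  Event 12 (sale 23): sell min(23,0)=0. stock: 0 - 0 = 0. total_sold = 89
Final: stock = 0, total_sold = 89

Answer: 0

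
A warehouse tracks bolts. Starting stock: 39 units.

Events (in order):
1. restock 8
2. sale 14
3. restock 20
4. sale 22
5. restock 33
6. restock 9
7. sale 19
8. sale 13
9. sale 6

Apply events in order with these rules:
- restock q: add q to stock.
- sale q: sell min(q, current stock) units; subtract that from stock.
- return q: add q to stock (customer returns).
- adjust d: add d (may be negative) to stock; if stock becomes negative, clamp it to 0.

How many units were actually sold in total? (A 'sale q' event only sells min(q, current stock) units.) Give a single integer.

Processing events:
Start: stock = 39
  Event 1 (restock 8): 39 + 8 = 47
  Event 2 (sale 14): sell min(14,47)=14. stock: 47 - 14 = 33. total_sold = 14
  Event 3 (restock 20): 33 + 20 = 53
  Event 4 (sale 22): sell min(22,53)=22. stock: 53 - 22 = 31. total_sold = 36
  Event 5 (restock 33): 31 + 33 = 64
  Event 6 (restock 9): 64 + 9 = 73
  Event 7 (sale 19): sell min(19,73)=19. stock: 73 - 19 = 54. total_sold = 55
  Event 8 (sale 13): sell min(13,54)=13. stock: 54 - 13 = 41. total_sold = 68
  Event 9 (sale 6): sell min(6,41)=6. stock: 41 - 6 = 35. total_sold = 74
Final: stock = 35, total_sold = 74

Answer: 74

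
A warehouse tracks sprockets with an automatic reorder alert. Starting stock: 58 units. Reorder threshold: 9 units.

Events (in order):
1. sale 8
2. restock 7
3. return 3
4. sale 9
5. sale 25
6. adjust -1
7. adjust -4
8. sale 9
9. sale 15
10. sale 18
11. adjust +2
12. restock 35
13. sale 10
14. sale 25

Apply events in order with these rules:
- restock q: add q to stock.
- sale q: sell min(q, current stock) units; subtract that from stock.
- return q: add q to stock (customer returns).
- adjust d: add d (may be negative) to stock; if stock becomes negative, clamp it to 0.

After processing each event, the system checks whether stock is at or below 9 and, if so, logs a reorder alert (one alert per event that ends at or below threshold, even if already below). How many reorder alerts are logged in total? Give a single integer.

Answer: 4

Derivation:
Processing events:
Start: stock = 58
  Event 1 (sale 8): sell min(8,58)=8. stock: 58 - 8 = 50. total_sold = 8
  Event 2 (restock 7): 50 + 7 = 57
  Event 3 (return 3): 57 + 3 = 60
  Event 4 (sale 9): sell min(9,60)=9. stock: 60 - 9 = 51. total_sold = 17
  Event 5 (sale 25): sell min(25,51)=25. stock: 51 - 25 = 26. total_sold = 42
  Event 6 (adjust -1): 26 + -1 = 25
  Event 7 (adjust -4): 25 + -4 = 21
  Event 8 (sale 9): sell min(9,21)=9. stock: 21 - 9 = 12. total_sold = 51
  Event 9 (sale 15): sell min(15,12)=12. stock: 12 - 12 = 0. total_sold = 63
  Event 10 (sale 18): sell min(18,0)=0. stock: 0 - 0 = 0. total_sold = 63
  Event 11 (adjust +2): 0 + 2 = 2
  Event 12 (restock 35): 2 + 35 = 37
  Event 13 (sale 10): sell min(10,37)=10. stock: 37 - 10 = 27. total_sold = 73
  Event 14 (sale 25): sell min(25,27)=25. stock: 27 - 25 = 2. total_sold = 98
Final: stock = 2, total_sold = 98

Checking against threshold 9:
  After event 1: stock=50 > 9
  After event 2: stock=57 > 9
  After event 3: stock=60 > 9
  After event 4: stock=51 > 9
  After event 5: stock=26 > 9
  After event 6: stock=25 > 9
  After event 7: stock=21 > 9
  After event 8: stock=12 > 9
  After event 9: stock=0 <= 9 -> ALERT
  After event 10: stock=0 <= 9 -> ALERT
  After event 11: stock=2 <= 9 -> ALERT
  After event 12: stock=37 > 9
  After event 13: stock=27 > 9
  After event 14: stock=2 <= 9 -> ALERT
Alert events: [9, 10, 11, 14]. Count = 4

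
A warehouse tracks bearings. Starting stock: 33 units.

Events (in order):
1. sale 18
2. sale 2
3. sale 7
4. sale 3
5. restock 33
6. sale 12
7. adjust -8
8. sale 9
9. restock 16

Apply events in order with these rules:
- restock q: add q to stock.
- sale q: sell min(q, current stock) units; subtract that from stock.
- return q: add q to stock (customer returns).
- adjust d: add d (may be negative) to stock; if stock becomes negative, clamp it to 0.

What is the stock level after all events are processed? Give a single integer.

Processing events:
Start: stock = 33
  Event 1 (sale 18): sell min(18,33)=18. stock: 33 - 18 = 15. total_sold = 18
  Event 2 (sale 2): sell min(2,15)=2. stock: 15 - 2 = 13. total_sold = 20
  Event 3 (sale 7): sell min(7,13)=7. stock: 13 - 7 = 6. total_sold = 27
  Event 4 (sale 3): sell min(3,6)=3. stock: 6 - 3 = 3. total_sold = 30
  Event 5 (restock 33): 3 + 33 = 36
  Event 6 (sale 12): sell min(12,36)=12. stock: 36 - 12 = 24. total_sold = 42
  Event 7 (adjust -8): 24 + -8 = 16
  Event 8 (sale 9): sell min(9,16)=9. stock: 16 - 9 = 7. total_sold = 51
  Event 9 (restock 16): 7 + 16 = 23
Final: stock = 23, total_sold = 51

Answer: 23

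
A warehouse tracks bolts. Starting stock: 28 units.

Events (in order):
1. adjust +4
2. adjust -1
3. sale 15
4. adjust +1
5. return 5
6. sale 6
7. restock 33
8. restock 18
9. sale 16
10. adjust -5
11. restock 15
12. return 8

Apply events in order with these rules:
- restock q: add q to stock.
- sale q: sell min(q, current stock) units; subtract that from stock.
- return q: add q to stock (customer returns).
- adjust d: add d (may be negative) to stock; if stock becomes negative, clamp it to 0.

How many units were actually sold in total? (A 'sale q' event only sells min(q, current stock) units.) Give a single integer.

Processing events:
Start: stock = 28
  Event 1 (adjust +4): 28 + 4 = 32
  Event 2 (adjust -1): 32 + -1 = 31
  Event 3 (sale 15): sell min(15,31)=15. stock: 31 - 15 = 16. total_sold = 15
  Event 4 (adjust +1): 16 + 1 = 17
  Event 5 (return 5): 17 + 5 = 22
  Event 6 (sale 6): sell min(6,22)=6. stock: 22 - 6 = 16. total_sold = 21
  Event 7 (restock 33): 16 + 33 = 49
  Event 8 (restock 18): 49 + 18 = 67
  Event 9 (sale 16): sell min(16,67)=16. stock: 67 - 16 = 51. total_sold = 37
  Event 10 (adjust -5): 51 + -5 = 46
  Event 11 (restock 15): 46 + 15 = 61
  Event 12 (return 8): 61 + 8 = 69
Final: stock = 69, total_sold = 37

Answer: 37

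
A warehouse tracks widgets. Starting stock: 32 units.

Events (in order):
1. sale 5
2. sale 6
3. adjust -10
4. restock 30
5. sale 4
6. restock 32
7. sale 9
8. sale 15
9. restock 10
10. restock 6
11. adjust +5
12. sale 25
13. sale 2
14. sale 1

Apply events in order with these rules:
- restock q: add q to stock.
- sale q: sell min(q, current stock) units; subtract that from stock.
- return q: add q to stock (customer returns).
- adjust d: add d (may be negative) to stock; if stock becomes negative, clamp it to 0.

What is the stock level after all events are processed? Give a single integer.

Answer: 38

Derivation:
Processing events:
Start: stock = 32
  Event 1 (sale 5): sell min(5,32)=5. stock: 32 - 5 = 27. total_sold = 5
  Event 2 (sale 6): sell min(6,27)=6. stock: 27 - 6 = 21. total_sold = 11
  Event 3 (adjust -10): 21 + -10 = 11
  Event 4 (restock 30): 11 + 30 = 41
  Event 5 (sale 4): sell min(4,41)=4. stock: 41 - 4 = 37. total_sold = 15
  Event 6 (restock 32): 37 + 32 = 69
  Event 7 (sale 9): sell min(9,69)=9. stock: 69 - 9 = 60. total_sold = 24
  Event 8 (sale 15): sell min(15,60)=15. stock: 60 - 15 = 45. total_sold = 39
  Event 9 (restock 10): 45 + 10 = 55
  Event 10 (restock 6): 55 + 6 = 61
  Event 11 (adjust +5): 61 + 5 = 66
  Event 12 (sale 25): sell min(25,66)=25. stock: 66 - 25 = 41. total_sold = 64
  Event 13 (sale 2): sell min(2,41)=2. stock: 41 - 2 = 39. total_sold = 66
  Event 14 (sale 1): sell min(1,39)=1. stock: 39 - 1 = 38. total_sold = 67
Final: stock = 38, total_sold = 67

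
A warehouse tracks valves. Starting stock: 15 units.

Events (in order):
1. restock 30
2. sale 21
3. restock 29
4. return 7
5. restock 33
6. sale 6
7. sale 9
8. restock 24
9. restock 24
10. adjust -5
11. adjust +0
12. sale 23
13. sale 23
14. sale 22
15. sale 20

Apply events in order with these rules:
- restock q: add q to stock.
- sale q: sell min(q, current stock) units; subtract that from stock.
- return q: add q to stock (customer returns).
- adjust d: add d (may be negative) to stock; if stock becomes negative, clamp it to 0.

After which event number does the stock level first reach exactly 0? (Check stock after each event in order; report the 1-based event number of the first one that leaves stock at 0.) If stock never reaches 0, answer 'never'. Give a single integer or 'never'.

Answer: never

Derivation:
Processing events:
Start: stock = 15
  Event 1 (restock 30): 15 + 30 = 45
  Event 2 (sale 21): sell min(21,45)=21. stock: 45 - 21 = 24. total_sold = 21
  Event 3 (restock 29): 24 + 29 = 53
  Event 4 (return 7): 53 + 7 = 60
  Event 5 (restock 33): 60 + 33 = 93
  Event 6 (sale 6): sell min(6,93)=6. stock: 93 - 6 = 87. total_sold = 27
  Event 7 (sale 9): sell min(9,87)=9. stock: 87 - 9 = 78. total_sold = 36
  Event 8 (restock 24): 78 + 24 = 102
  Event 9 (restock 24): 102 + 24 = 126
  Event 10 (adjust -5): 126 + -5 = 121
  Event 11 (adjust +0): 121 + 0 = 121
  Event 12 (sale 23): sell min(23,121)=23. stock: 121 - 23 = 98. total_sold = 59
  Event 13 (sale 23): sell min(23,98)=23. stock: 98 - 23 = 75. total_sold = 82
  Event 14 (sale 22): sell min(22,75)=22. stock: 75 - 22 = 53. total_sold = 104
  Event 15 (sale 20): sell min(20,53)=20. stock: 53 - 20 = 33. total_sold = 124
Final: stock = 33, total_sold = 124

Stock never reaches 0.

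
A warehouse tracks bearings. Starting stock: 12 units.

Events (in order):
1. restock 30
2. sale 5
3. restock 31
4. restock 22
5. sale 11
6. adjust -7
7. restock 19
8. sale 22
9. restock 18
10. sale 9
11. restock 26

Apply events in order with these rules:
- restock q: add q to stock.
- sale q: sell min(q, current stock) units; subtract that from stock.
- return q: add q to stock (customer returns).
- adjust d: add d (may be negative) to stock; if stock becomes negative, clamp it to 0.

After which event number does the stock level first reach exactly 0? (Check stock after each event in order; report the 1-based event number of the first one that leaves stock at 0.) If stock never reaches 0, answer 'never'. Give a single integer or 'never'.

Processing events:
Start: stock = 12
  Event 1 (restock 30): 12 + 30 = 42
  Event 2 (sale 5): sell min(5,42)=5. stock: 42 - 5 = 37. total_sold = 5
  Event 3 (restock 31): 37 + 31 = 68
  Event 4 (restock 22): 68 + 22 = 90
  Event 5 (sale 11): sell min(11,90)=11. stock: 90 - 11 = 79. total_sold = 16
  Event 6 (adjust -7): 79 + -7 = 72
  Event 7 (restock 19): 72 + 19 = 91
  Event 8 (sale 22): sell min(22,91)=22. stock: 91 - 22 = 69. total_sold = 38
  Event 9 (restock 18): 69 + 18 = 87
  Event 10 (sale 9): sell min(9,87)=9. stock: 87 - 9 = 78. total_sold = 47
  Event 11 (restock 26): 78 + 26 = 104
Final: stock = 104, total_sold = 47

Stock never reaches 0.

Answer: never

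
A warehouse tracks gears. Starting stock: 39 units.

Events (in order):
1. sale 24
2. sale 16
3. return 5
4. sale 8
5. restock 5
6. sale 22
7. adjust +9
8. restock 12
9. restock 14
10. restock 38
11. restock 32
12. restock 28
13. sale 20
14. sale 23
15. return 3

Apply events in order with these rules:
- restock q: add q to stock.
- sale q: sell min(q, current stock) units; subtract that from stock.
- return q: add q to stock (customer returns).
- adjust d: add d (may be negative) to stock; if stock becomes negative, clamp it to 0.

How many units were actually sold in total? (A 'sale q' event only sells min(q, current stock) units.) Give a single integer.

Answer: 92

Derivation:
Processing events:
Start: stock = 39
  Event 1 (sale 24): sell min(24,39)=24. stock: 39 - 24 = 15. total_sold = 24
  Event 2 (sale 16): sell min(16,15)=15. stock: 15 - 15 = 0. total_sold = 39
  Event 3 (return 5): 0 + 5 = 5
  Event 4 (sale 8): sell min(8,5)=5. stock: 5 - 5 = 0. total_sold = 44
  Event 5 (restock 5): 0 + 5 = 5
  Event 6 (sale 22): sell min(22,5)=5. stock: 5 - 5 = 0. total_sold = 49
  Event 7 (adjust +9): 0 + 9 = 9
  Event 8 (restock 12): 9 + 12 = 21
  Event 9 (restock 14): 21 + 14 = 35
  Event 10 (restock 38): 35 + 38 = 73
  Event 11 (restock 32): 73 + 32 = 105
  Event 12 (restock 28): 105 + 28 = 133
  Event 13 (sale 20): sell min(20,133)=20. stock: 133 - 20 = 113. total_sold = 69
  Event 14 (sale 23): sell min(23,113)=23. stock: 113 - 23 = 90. total_sold = 92
  Event 15 (return 3): 90 + 3 = 93
Final: stock = 93, total_sold = 92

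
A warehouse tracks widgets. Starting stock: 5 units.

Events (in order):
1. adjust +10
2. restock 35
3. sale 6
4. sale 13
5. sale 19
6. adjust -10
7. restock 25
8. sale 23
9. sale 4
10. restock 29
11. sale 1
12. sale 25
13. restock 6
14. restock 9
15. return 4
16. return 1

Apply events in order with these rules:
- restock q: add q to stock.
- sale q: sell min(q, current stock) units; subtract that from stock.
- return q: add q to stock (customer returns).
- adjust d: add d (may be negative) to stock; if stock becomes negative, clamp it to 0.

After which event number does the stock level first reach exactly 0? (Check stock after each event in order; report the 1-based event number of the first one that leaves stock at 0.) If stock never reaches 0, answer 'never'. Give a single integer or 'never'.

Answer: 9

Derivation:
Processing events:
Start: stock = 5
  Event 1 (adjust +10): 5 + 10 = 15
  Event 2 (restock 35): 15 + 35 = 50
  Event 3 (sale 6): sell min(6,50)=6. stock: 50 - 6 = 44. total_sold = 6
  Event 4 (sale 13): sell min(13,44)=13. stock: 44 - 13 = 31. total_sold = 19
  Event 5 (sale 19): sell min(19,31)=19. stock: 31 - 19 = 12. total_sold = 38
  Event 6 (adjust -10): 12 + -10 = 2
  Event 7 (restock 25): 2 + 25 = 27
  Event 8 (sale 23): sell min(23,27)=23. stock: 27 - 23 = 4. total_sold = 61
  Event 9 (sale 4): sell min(4,4)=4. stock: 4 - 4 = 0. total_sold = 65
  Event 10 (restock 29): 0 + 29 = 29
  Event 11 (sale 1): sell min(1,29)=1. stock: 29 - 1 = 28. total_sold = 66
  Event 12 (sale 25): sell min(25,28)=25. stock: 28 - 25 = 3. total_sold = 91
  Event 13 (restock 6): 3 + 6 = 9
  Event 14 (restock 9): 9 + 9 = 18
  Event 15 (return 4): 18 + 4 = 22
  Event 16 (return 1): 22 + 1 = 23
Final: stock = 23, total_sold = 91

First zero at event 9.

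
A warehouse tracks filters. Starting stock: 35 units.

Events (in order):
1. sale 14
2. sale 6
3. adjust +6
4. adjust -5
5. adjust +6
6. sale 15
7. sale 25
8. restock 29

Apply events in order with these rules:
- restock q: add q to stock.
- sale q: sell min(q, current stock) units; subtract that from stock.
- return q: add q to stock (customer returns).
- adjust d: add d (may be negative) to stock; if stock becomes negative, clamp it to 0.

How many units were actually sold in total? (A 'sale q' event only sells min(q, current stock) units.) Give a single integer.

Processing events:
Start: stock = 35
  Event 1 (sale 14): sell min(14,35)=14. stock: 35 - 14 = 21. total_sold = 14
  Event 2 (sale 6): sell min(6,21)=6. stock: 21 - 6 = 15. total_sold = 20
  Event 3 (adjust +6): 15 + 6 = 21
  Event 4 (adjust -5): 21 + -5 = 16
  Event 5 (adjust +6): 16 + 6 = 22
  Event 6 (sale 15): sell min(15,22)=15. stock: 22 - 15 = 7. total_sold = 35
  Event 7 (sale 25): sell min(25,7)=7. stock: 7 - 7 = 0. total_sold = 42
  Event 8 (restock 29): 0 + 29 = 29
Final: stock = 29, total_sold = 42

Answer: 42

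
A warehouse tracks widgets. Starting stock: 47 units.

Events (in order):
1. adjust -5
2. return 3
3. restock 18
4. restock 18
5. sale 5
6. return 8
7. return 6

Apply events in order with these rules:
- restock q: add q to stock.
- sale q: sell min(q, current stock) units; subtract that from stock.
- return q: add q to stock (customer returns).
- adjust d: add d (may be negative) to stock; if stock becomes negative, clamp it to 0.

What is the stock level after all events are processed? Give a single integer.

Answer: 90

Derivation:
Processing events:
Start: stock = 47
  Event 1 (adjust -5): 47 + -5 = 42
  Event 2 (return 3): 42 + 3 = 45
  Event 3 (restock 18): 45 + 18 = 63
  Event 4 (restock 18): 63 + 18 = 81
  Event 5 (sale 5): sell min(5,81)=5. stock: 81 - 5 = 76. total_sold = 5
  Event 6 (return 8): 76 + 8 = 84
  Event 7 (return 6): 84 + 6 = 90
Final: stock = 90, total_sold = 5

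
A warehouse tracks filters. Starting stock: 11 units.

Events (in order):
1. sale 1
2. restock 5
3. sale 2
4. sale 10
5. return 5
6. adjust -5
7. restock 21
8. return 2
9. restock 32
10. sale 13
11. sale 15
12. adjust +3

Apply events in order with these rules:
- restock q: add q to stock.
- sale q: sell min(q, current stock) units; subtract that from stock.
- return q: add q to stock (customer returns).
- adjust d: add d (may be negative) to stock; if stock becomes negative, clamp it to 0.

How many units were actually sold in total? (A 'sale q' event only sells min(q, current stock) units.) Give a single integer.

Answer: 41

Derivation:
Processing events:
Start: stock = 11
  Event 1 (sale 1): sell min(1,11)=1. stock: 11 - 1 = 10. total_sold = 1
  Event 2 (restock 5): 10 + 5 = 15
  Event 3 (sale 2): sell min(2,15)=2. stock: 15 - 2 = 13. total_sold = 3
  Event 4 (sale 10): sell min(10,13)=10. stock: 13 - 10 = 3. total_sold = 13
  Event 5 (return 5): 3 + 5 = 8
  Event 6 (adjust -5): 8 + -5 = 3
  Event 7 (restock 21): 3 + 21 = 24
  Event 8 (return 2): 24 + 2 = 26
  Event 9 (restock 32): 26 + 32 = 58
  Event 10 (sale 13): sell min(13,58)=13. stock: 58 - 13 = 45. total_sold = 26
  Event 11 (sale 15): sell min(15,45)=15. stock: 45 - 15 = 30. total_sold = 41
  Event 12 (adjust +3): 30 + 3 = 33
Final: stock = 33, total_sold = 41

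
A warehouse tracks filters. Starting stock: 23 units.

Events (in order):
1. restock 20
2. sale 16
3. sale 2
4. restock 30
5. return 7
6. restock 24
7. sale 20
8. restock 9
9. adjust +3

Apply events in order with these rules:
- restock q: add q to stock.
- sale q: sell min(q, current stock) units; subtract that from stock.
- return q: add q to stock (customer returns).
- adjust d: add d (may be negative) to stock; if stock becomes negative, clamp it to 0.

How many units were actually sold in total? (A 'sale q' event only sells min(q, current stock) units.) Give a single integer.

Answer: 38

Derivation:
Processing events:
Start: stock = 23
  Event 1 (restock 20): 23 + 20 = 43
  Event 2 (sale 16): sell min(16,43)=16. stock: 43 - 16 = 27. total_sold = 16
  Event 3 (sale 2): sell min(2,27)=2. stock: 27 - 2 = 25. total_sold = 18
  Event 4 (restock 30): 25 + 30 = 55
  Event 5 (return 7): 55 + 7 = 62
  Event 6 (restock 24): 62 + 24 = 86
  Event 7 (sale 20): sell min(20,86)=20. stock: 86 - 20 = 66. total_sold = 38
  Event 8 (restock 9): 66 + 9 = 75
  Event 9 (adjust +3): 75 + 3 = 78
Final: stock = 78, total_sold = 38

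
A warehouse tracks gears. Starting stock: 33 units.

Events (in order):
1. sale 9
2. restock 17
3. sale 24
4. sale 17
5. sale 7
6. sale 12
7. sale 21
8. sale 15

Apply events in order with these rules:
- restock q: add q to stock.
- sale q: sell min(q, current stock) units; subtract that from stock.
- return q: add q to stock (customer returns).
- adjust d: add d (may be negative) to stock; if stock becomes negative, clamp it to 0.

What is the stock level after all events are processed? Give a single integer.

Answer: 0

Derivation:
Processing events:
Start: stock = 33
  Event 1 (sale 9): sell min(9,33)=9. stock: 33 - 9 = 24. total_sold = 9
  Event 2 (restock 17): 24 + 17 = 41
  Event 3 (sale 24): sell min(24,41)=24. stock: 41 - 24 = 17. total_sold = 33
  Event 4 (sale 17): sell min(17,17)=17. stock: 17 - 17 = 0. total_sold = 50
  Event 5 (sale 7): sell min(7,0)=0. stock: 0 - 0 = 0. total_sold = 50
  Event 6 (sale 12): sell min(12,0)=0. stock: 0 - 0 = 0. total_sold = 50
  Event 7 (sale 21): sell min(21,0)=0. stock: 0 - 0 = 0. total_sold = 50
  Event 8 (sale 15): sell min(15,0)=0. stock: 0 - 0 = 0. total_sold = 50
Final: stock = 0, total_sold = 50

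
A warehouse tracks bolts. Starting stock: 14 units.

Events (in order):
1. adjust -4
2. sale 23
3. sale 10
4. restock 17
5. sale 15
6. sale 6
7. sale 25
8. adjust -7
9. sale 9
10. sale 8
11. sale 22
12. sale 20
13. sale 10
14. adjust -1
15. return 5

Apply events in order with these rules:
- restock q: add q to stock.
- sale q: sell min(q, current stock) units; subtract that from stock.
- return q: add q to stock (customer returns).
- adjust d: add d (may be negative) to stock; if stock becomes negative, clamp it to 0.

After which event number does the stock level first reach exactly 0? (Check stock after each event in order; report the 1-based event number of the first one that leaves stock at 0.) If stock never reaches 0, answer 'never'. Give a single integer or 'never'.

Answer: 2

Derivation:
Processing events:
Start: stock = 14
  Event 1 (adjust -4): 14 + -4 = 10
  Event 2 (sale 23): sell min(23,10)=10. stock: 10 - 10 = 0. total_sold = 10
  Event 3 (sale 10): sell min(10,0)=0. stock: 0 - 0 = 0. total_sold = 10
  Event 4 (restock 17): 0 + 17 = 17
  Event 5 (sale 15): sell min(15,17)=15. stock: 17 - 15 = 2. total_sold = 25
  Event 6 (sale 6): sell min(6,2)=2. stock: 2 - 2 = 0. total_sold = 27
  Event 7 (sale 25): sell min(25,0)=0. stock: 0 - 0 = 0. total_sold = 27
  Event 8 (adjust -7): 0 + -7 = 0 (clamped to 0)
  Event 9 (sale 9): sell min(9,0)=0. stock: 0 - 0 = 0. total_sold = 27
  Event 10 (sale 8): sell min(8,0)=0. stock: 0 - 0 = 0. total_sold = 27
  Event 11 (sale 22): sell min(22,0)=0. stock: 0 - 0 = 0. total_sold = 27
  Event 12 (sale 20): sell min(20,0)=0. stock: 0 - 0 = 0. total_sold = 27
  Event 13 (sale 10): sell min(10,0)=0. stock: 0 - 0 = 0. total_sold = 27
  Event 14 (adjust -1): 0 + -1 = 0 (clamped to 0)
  Event 15 (return 5): 0 + 5 = 5
Final: stock = 5, total_sold = 27

First zero at event 2.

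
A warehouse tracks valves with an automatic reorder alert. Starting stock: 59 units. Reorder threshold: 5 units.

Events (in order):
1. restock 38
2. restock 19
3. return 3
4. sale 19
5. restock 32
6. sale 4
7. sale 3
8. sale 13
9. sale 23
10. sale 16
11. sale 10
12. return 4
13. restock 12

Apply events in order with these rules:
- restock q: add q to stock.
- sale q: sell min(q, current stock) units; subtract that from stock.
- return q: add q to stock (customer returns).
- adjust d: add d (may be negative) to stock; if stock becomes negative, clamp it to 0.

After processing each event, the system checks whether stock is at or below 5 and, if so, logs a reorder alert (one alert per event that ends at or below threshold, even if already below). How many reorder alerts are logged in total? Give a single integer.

Processing events:
Start: stock = 59
  Event 1 (restock 38): 59 + 38 = 97
  Event 2 (restock 19): 97 + 19 = 116
  Event 3 (return 3): 116 + 3 = 119
  Event 4 (sale 19): sell min(19,119)=19. stock: 119 - 19 = 100. total_sold = 19
  Event 5 (restock 32): 100 + 32 = 132
  Event 6 (sale 4): sell min(4,132)=4. stock: 132 - 4 = 128. total_sold = 23
  Event 7 (sale 3): sell min(3,128)=3. stock: 128 - 3 = 125. total_sold = 26
  Event 8 (sale 13): sell min(13,125)=13. stock: 125 - 13 = 112. total_sold = 39
  Event 9 (sale 23): sell min(23,112)=23. stock: 112 - 23 = 89. total_sold = 62
  Event 10 (sale 16): sell min(16,89)=16. stock: 89 - 16 = 73. total_sold = 78
  Event 11 (sale 10): sell min(10,73)=10. stock: 73 - 10 = 63. total_sold = 88
  Event 12 (return 4): 63 + 4 = 67
  Event 13 (restock 12): 67 + 12 = 79
Final: stock = 79, total_sold = 88

Checking against threshold 5:
  After event 1: stock=97 > 5
  After event 2: stock=116 > 5
  After event 3: stock=119 > 5
  After event 4: stock=100 > 5
  After event 5: stock=132 > 5
  After event 6: stock=128 > 5
  After event 7: stock=125 > 5
  After event 8: stock=112 > 5
  After event 9: stock=89 > 5
  After event 10: stock=73 > 5
  After event 11: stock=63 > 5
  After event 12: stock=67 > 5
  After event 13: stock=79 > 5
Alert events: []. Count = 0

Answer: 0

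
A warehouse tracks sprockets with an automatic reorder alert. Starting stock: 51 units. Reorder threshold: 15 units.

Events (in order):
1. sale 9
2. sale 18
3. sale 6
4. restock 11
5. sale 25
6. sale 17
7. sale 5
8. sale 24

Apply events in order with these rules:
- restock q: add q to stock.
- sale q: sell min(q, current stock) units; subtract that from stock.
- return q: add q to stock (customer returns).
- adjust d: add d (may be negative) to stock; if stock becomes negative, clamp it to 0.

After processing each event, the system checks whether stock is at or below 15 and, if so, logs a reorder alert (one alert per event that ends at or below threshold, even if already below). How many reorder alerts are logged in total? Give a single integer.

Processing events:
Start: stock = 51
  Event 1 (sale 9): sell min(9,51)=9. stock: 51 - 9 = 42. total_sold = 9
  Event 2 (sale 18): sell min(18,42)=18. stock: 42 - 18 = 24. total_sold = 27
  Event 3 (sale 6): sell min(6,24)=6. stock: 24 - 6 = 18. total_sold = 33
  Event 4 (restock 11): 18 + 11 = 29
  Event 5 (sale 25): sell min(25,29)=25. stock: 29 - 25 = 4. total_sold = 58
  Event 6 (sale 17): sell min(17,4)=4. stock: 4 - 4 = 0. total_sold = 62
  Event 7 (sale 5): sell min(5,0)=0. stock: 0 - 0 = 0. total_sold = 62
  Event 8 (sale 24): sell min(24,0)=0. stock: 0 - 0 = 0. total_sold = 62
Final: stock = 0, total_sold = 62

Checking against threshold 15:
  After event 1: stock=42 > 15
  After event 2: stock=24 > 15
  After event 3: stock=18 > 15
  After event 4: stock=29 > 15
  After event 5: stock=4 <= 15 -> ALERT
  After event 6: stock=0 <= 15 -> ALERT
  After event 7: stock=0 <= 15 -> ALERT
  After event 8: stock=0 <= 15 -> ALERT
Alert events: [5, 6, 7, 8]. Count = 4

Answer: 4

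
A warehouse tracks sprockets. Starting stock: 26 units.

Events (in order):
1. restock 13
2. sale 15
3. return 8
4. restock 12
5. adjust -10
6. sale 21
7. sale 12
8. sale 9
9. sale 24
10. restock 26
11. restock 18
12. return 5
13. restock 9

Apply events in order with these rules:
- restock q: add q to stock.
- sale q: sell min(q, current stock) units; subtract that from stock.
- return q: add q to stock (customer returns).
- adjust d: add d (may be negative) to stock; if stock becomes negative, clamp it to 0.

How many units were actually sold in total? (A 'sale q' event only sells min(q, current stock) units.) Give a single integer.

Processing events:
Start: stock = 26
  Event 1 (restock 13): 26 + 13 = 39
  Event 2 (sale 15): sell min(15,39)=15. stock: 39 - 15 = 24. total_sold = 15
  Event 3 (return 8): 24 + 8 = 32
  Event 4 (restock 12): 32 + 12 = 44
  Event 5 (adjust -10): 44 + -10 = 34
  Event 6 (sale 21): sell min(21,34)=21. stock: 34 - 21 = 13. total_sold = 36
  Event 7 (sale 12): sell min(12,13)=12. stock: 13 - 12 = 1. total_sold = 48
  Event 8 (sale 9): sell min(9,1)=1. stock: 1 - 1 = 0. total_sold = 49
  Event 9 (sale 24): sell min(24,0)=0. stock: 0 - 0 = 0. total_sold = 49
  Event 10 (restock 26): 0 + 26 = 26
  Event 11 (restock 18): 26 + 18 = 44
  Event 12 (return 5): 44 + 5 = 49
  Event 13 (restock 9): 49 + 9 = 58
Final: stock = 58, total_sold = 49

Answer: 49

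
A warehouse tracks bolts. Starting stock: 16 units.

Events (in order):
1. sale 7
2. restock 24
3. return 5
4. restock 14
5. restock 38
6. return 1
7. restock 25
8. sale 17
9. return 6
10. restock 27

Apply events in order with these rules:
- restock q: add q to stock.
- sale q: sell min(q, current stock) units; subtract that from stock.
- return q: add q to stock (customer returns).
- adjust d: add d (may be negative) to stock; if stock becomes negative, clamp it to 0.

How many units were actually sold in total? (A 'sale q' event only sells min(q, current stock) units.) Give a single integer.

Processing events:
Start: stock = 16
  Event 1 (sale 7): sell min(7,16)=7. stock: 16 - 7 = 9. total_sold = 7
  Event 2 (restock 24): 9 + 24 = 33
  Event 3 (return 5): 33 + 5 = 38
  Event 4 (restock 14): 38 + 14 = 52
  Event 5 (restock 38): 52 + 38 = 90
  Event 6 (return 1): 90 + 1 = 91
  Event 7 (restock 25): 91 + 25 = 116
  Event 8 (sale 17): sell min(17,116)=17. stock: 116 - 17 = 99. total_sold = 24
  Event 9 (return 6): 99 + 6 = 105
  Event 10 (restock 27): 105 + 27 = 132
Final: stock = 132, total_sold = 24

Answer: 24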